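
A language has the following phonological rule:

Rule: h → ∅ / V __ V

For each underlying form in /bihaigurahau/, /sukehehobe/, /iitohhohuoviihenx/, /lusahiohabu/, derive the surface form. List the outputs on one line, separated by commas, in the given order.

biaiguraau, sukeeobe, iitohhouoviienx, lusaioabu

/bihaigurahau/: /h/ occurs between vowels /i/ and /a/, so it deletes. /h/ occurs between vowels /a/ and /a/, so it deletes. → [biaiguraau].
/sukehehobe/: /h/ occurs between vowels /e/ and /e/, so it deletes. /h/ occurs between vowels /e/ and /o/, so it deletes. → [sukeeobe].
/iitohhohuoviihenx/: /h/ occurs between vowels /o/ and /u/, so it deletes. /h/ occurs between vowels /i/ and /e/, so it deletes. → [iitohhouoviienx].
/lusahiohabu/: /h/ occurs between vowels /a/ and /i/, so it deletes. /h/ occurs between vowels /o/ and /a/, so it deletes. → [lusaioabu].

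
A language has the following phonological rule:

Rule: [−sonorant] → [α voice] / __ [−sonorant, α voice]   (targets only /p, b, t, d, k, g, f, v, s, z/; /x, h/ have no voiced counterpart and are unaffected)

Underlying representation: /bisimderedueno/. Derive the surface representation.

No segment of /bisimderedueno/ meets the structural description of the rule, so the form surfaces unchanged.

bisimderedueno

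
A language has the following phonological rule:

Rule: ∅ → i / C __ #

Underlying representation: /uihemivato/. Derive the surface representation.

No segment of /uihemivato/ meets the structural description of the rule, so the form surfaces unchanged.

uihemivato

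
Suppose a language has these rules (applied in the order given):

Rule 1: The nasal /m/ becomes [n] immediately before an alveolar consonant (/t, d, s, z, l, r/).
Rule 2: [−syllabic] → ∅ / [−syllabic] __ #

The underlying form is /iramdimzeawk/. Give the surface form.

Rule 1 (nasal place assimilation): /m/ precedes the alveolar consonant /d/, so it assimilates in place to [n]. /m/ precedes the alveolar consonant /z/, so it assimilates in place to [n]. /iramdimzeawk/ → irandinzeawk.
Rule 2 (final cluster simplification): /k/ is the second consonant of a word-final cluster /wk/, so it deletes. /irandinzeawk/ → irandinzeaw.

irandinzeaw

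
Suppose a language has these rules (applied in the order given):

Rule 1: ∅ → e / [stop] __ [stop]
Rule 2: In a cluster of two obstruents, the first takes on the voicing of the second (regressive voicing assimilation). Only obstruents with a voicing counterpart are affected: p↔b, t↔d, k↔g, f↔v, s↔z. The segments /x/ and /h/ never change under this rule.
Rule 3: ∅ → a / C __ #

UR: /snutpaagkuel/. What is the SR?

Rule 1 (stop-cluster e-epenthesis): /t/ and /p/ form a stop–stop cluster, so [e] is inserted between them. /g/ and /k/ form a stop–stop cluster, so [e] is inserted between them. /snutpaagkuel/ → snutepaagekuel.
Rule 2 (regressive voicing assimilation): no segment meets the environment; /snutepaagekuel/ is unchanged.
Rule 3 (final a-epenthesis): the form ends in the consonant /l/, so [a] is inserted word-finally. /snutepaagekuel/ → snutepaagekuela.

snutepaagekuela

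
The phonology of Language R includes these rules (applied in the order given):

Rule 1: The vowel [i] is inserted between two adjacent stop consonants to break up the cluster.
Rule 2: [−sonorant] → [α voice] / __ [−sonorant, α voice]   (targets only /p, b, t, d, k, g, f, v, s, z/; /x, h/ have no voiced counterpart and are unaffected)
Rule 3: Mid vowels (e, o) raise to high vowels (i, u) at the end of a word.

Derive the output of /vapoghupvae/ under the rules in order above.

vapokhubvai

Rule 1 (stop-cluster i-epenthesis): no segment meets the environment; /vapoghupvae/ is unchanged.
Rule 2 (regressive voicing assimilation): /g/ precedes the voiceless obstruent /h/, so it devoices to [k] by assimilation. /p/ precedes the voiced obstruent /v/, so it voices to [b] by assimilation. /vapoghupvae/ → vapokhubvae.
Rule 3 (final vowel raising): /e/ is a mid vowel in word-final position, so it raises to [i]. /vapokhubvae/ → vapokhubvai.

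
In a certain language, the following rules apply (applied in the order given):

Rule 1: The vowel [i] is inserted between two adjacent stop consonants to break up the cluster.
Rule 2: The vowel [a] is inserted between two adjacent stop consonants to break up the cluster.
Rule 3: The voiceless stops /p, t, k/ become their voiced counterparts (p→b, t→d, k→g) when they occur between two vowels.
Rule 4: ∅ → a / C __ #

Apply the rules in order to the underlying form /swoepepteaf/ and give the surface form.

swoebebideafa

Rule 1 (stop-cluster i-epenthesis): /p/ and /t/ form a stop–stop cluster, so [i] is inserted between them. /swoepepteaf/ → swoepepiteaf.
Rule 2 (stop-cluster a-epenthesis): no segment meets the environment; /swoepepiteaf/ is unchanged.
Rule 3 (intervocalic voicing): /p/ is a voiceless stop between vowels /e/ and /e/, so it voices to [b]. /p/ is a voiceless stop between vowels /e/ and /i/, so it voices to [b]. /t/ is a voiceless stop between vowels /i/ and /e/, so it voices to [d]. /swoepepiteaf/ → swoebebideaf.
Rule 4 (final a-epenthesis): the form ends in the consonant /f/, so [a] is inserted word-finally. /swoebebideaf/ → swoebebideafa.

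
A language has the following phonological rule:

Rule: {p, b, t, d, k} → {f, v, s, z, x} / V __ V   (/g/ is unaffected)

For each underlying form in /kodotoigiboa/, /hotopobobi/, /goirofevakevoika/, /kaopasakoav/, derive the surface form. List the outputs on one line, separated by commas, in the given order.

kozosoigivoa, hosofovovi, goirofevaxevoixa, kaofasaxoav

/kodotoigiboa/: /d/ is a stop between vowels /o/ and /o/, so it spirantizes to the fricative [z]. /t/ is a stop between vowels /o/ and /o/, so it spirantizes to the fricative [s]. /b/ is a stop between vowels /i/ and /o/, so it spirantizes to the fricative [v]. → [kozosoigivoa].
/hotopobobi/: /t/ is a stop between vowels /o/ and /o/, so it spirantizes to the fricative [s]. /p/ is a stop between vowels /o/ and /o/, so it spirantizes to the fricative [f]. /b/ is a stop between vowels /o/ and /o/, so it spirantizes to the fricative [v]. /b/ is a stop between vowels /o/ and /i/, so it spirantizes to the fricative [v]. → [hosofovovi].
/goirofevakevoika/: /k/ is a stop between vowels /a/ and /e/, so it spirantizes to the fricative [x]. /k/ is a stop between vowels /i/ and /a/, so it spirantizes to the fricative [x]. → [goirofevaxevoixa].
/kaopasakoav/: /p/ is a stop between vowels /o/ and /a/, so it spirantizes to the fricative [f]. /k/ is a stop between vowels /a/ and /o/, so it spirantizes to the fricative [x]. → [kaofasaxoav].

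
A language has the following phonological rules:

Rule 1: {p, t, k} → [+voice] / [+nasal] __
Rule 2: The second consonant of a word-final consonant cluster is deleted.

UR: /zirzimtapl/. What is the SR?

zirzimdap

Rule 1 (post-nasal voicing): /t/ is a voiceless stop immediately after the nasal /m/, so it voices to [d]. /zirzimtapl/ → zirzimdapl.
Rule 2 (final cluster simplification): /l/ is the second consonant of a word-final cluster /pl/, so it deletes. /zirzimdapl/ → zirzimdap.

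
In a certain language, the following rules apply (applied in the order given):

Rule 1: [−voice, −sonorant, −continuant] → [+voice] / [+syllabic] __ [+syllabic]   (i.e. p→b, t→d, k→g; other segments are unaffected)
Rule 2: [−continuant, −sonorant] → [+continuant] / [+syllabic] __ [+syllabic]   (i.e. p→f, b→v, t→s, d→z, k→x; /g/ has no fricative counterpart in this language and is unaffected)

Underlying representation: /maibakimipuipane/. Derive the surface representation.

Rule 1 (intervocalic voicing): /k/ is a voiceless stop between vowels /a/ and /i/, so it voices to [g]. /p/ is a voiceless stop between vowels /i/ and /u/, so it voices to [b]. /p/ is a voiceless stop between vowels /i/ and /a/, so it voices to [b]. /maibakimipuipane/ → maibagimibuibane.
Rule 2 (intervocalic spirantization): /b/ is a stop between vowels /i/ and /a/, so it spirantizes to the fricative [v]. /b/ is a stop between vowels /i/ and /u/, so it spirantizes to the fricative [v]. /b/ is a stop between vowels /i/ and /a/, so it spirantizes to the fricative [v]. /maibagimibuibane/ → maivagimivuivane.

maivagimivuivane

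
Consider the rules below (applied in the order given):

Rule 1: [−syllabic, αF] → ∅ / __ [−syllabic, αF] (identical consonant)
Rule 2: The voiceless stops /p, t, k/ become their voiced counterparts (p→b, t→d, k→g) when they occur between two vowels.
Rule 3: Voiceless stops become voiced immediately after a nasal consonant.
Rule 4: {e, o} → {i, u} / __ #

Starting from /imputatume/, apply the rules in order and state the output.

imbudadumi

Rule 1 (degemination): no segment meets the environment; /imputatume/ is unchanged.
Rule 2 (intervocalic voicing): /t/ is a voiceless stop between vowels /u/ and /a/, so it voices to [d]. /t/ is a voiceless stop between vowels /a/ and /u/, so it voices to [d]. /imputatume/ → impudadume.
Rule 3 (post-nasal voicing): /p/ is a voiceless stop immediately after the nasal /m/, so it voices to [b]. /impudadume/ → imbudadume.
Rule 4 (final vowel raising): /e/ is a mid vowel in word-final position, so it raises to [i]. /imbudadume/ → imbudadumi.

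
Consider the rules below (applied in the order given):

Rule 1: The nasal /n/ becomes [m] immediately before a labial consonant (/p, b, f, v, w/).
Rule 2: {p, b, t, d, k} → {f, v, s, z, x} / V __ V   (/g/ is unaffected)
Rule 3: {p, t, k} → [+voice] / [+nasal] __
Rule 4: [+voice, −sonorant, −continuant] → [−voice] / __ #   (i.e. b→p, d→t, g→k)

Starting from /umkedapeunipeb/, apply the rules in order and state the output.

umgezafeunifep

Rule 1 (nasal place assimilation): no segment meets the environment; /umkedapeunipeb/ is unchanged.
Rule 2 (intervocalic spirantization): /d/ is a stop between vowels /e/ and /a/, so it spirantizes to the fricative [z]. /p/ is a stop between vowels /a/ and /e/, so it spirantizes to the fricative [f]. /p/ is a stop between vowels /i/ and /e/, so it spirantizes to the fricative [f]. /umkedapeunipeb/ → umkezafeunifeb.
Rule 3 (post-nasal voicing): /k/ is a voiceless stop immediately after the nasal /m/, so it voices to [g]. /umkezafeunifeb/ → umgezafeunifeb.
Rule 4 (final devoicing): /b/ is a voiced stop in word-final position, so it devoices to [p]. /umgezafeunifeb/ → umgezafeunifep.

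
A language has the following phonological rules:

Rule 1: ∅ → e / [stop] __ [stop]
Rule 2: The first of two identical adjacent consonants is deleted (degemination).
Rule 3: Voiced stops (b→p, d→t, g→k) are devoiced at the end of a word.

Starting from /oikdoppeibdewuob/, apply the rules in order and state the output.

oikedopepeibedewuop

Rule 1 (stop-cluster e-epenthesis): /k/ and /d/ form a stop–stop cluster, so [e] is inserted between them. /p/ and /p/ form a stop–stop cluster, so [e] is inserted between them. /b/ and /d/ form a stop–stop cluster, so [e] is inserted between them. /oikdoppeibdewuob/ → oikedopepeibedewuob.
Rule 2 (degemination): no segment meets the environment; /oikedopepeibedewuob/ is unchanged.
Rule 3 (final devoicing): /b/ is a voiced stop in word-final position, so it devoices to [p]. /oikedopepeibedewuob/ → oikedopepeibedewuop.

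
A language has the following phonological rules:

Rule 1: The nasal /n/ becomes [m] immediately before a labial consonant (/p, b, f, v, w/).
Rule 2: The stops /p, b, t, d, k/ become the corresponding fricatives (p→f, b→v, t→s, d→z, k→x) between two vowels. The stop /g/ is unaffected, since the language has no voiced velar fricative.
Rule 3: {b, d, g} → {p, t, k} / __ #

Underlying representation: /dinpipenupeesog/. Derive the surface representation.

dimpifenufeesok

Rule 1 (nasal place assimilation): /n/ precedes the labial consonant /p/, so it assimilates in place to [m]. /dinpipenupeesog/ → dimpipenupeesog.
Rule 2 (intervocalic spirantization): /p/ is a stop between vowels /i/ and /e/, so it spirantizes to the fricative [f]. /p/ is a stop between vowels /u/ and /e/, so it spirantizes to the fricative [f]. /dimpipenupeesog/ → dimpifenufeesog.
Rule 3 (final devoicing): /g/ is a voiced stop in word-final position, so it devoices to [k]. /dimpifenufeesog/ → dimpifenufeesok.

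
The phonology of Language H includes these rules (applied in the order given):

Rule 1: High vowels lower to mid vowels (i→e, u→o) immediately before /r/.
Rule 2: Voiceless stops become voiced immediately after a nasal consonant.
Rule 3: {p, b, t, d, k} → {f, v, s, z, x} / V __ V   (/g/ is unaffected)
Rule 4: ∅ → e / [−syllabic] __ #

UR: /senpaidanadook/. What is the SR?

senbaizanazooke

Rule 1 (pre-rhotic lowering): no segment meets the environment; /senpaidanadook/ is unchanged.
Rule 2 (post-nasal voicing): /p/ is a voiceless stop immediately after the nasal /n/, so it voices to [b]. /senpaidanadook/ → senbaidanadook.
Rule 3 (intervocalic spirantization): /d/ is a stop between vowels /i/ and /a/, so it spirantizes to the fricative [z]. /d/ is a stop between vowels /a/ and /o/, so it spirantizes to the fricative [z]. /senbaidanadook/ → senbaizanazook.
Rule 4 (final e-epenthesis): the form ends in the consonant /k/, so [e] is inserted word-finally. /senbaizanazook/ → senbaizanazooke.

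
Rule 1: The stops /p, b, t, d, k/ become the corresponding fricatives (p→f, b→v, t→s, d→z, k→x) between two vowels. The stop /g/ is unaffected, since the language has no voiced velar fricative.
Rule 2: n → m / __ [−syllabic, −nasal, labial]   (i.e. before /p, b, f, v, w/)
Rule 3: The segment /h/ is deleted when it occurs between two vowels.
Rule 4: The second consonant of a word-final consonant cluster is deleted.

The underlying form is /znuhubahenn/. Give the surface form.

Rule 1 (intervocalic spirantization): /b/ is a stop between vowels /u/ and /a/, so it spirantizes to the fricative [v]. /znuhubahenn/ → znuhuvahenn.
Rule 2 (nasal place assimilation): no segment meets the environment; /znuhuvahenn/ is unchanged.
Rule 3 (intervocalic h-deletion): /h/ occurs between vowels /u/ and /u/, so it deletes. /h/ occurs between vowels /a/ and /e/, so it deletes. /znuhuvahenn/ → znuuvaenn.
Rule 4 (final cluster simplification): /n/ is the second consonant of a word-final cluster /nn/, so it deletes. /znuuvaenn/ → znuuvaen.

znuuvaen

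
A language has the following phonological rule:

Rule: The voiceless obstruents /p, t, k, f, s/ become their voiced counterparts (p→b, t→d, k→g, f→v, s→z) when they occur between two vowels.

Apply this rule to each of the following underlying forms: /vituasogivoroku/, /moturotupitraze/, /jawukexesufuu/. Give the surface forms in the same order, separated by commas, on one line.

viduazogivorogu, modurodubitraze, jawugexezuvuu

/vituasogivoroku/: /t/ is a voiceless obstruent between vowels /i/ and /u/, so it voices to [d]. /s/ is a voiceless obstruent between vowels /a/ and /o/, so it voices to [z]. /k/ is a voiceless obstruent between vowels /o/ and /u/, so it voices to [g]. → [viduazogivorogu].
/moturotupitraze/: /t/ is a voiceless obstruent between vowels /o/ and /u/, so it voices to [d]. /t/ is a voiceless obstruent between vowels /o/ and /u/, so it voices to [d]. /p/ is a voiceless obstruent between vowels /u/ and /i/, so it voices to [b]. → [modurodubitraze].
/jawukexesufuu/: /k/ is a voiceless obstruent between vowels /u/ and /e/, so it voices to [g]. /s/ is a voiceless obstruent between vowels /e/ and /u/, so it voices to [z]. /f/ is a voiceless obstruent between vowels /u/ and /u/, so it voices to [v]. → [jawugexezuvuu].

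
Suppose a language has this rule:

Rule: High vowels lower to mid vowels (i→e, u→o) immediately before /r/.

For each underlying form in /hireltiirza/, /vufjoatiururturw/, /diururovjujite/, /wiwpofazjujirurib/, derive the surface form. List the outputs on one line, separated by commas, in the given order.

hereltierza, vufjoatiorortorw, diororovjujite, wiwpofazjujerorib

/hireltiirza/: /i/ is a high vowel immediately before /r/, so it lowers to [e]. /i/ is a high vowel immediately before /r/, so it lowers to [e]. → [hereltierza].
/vufjoatiururturw/: /u/ is a high vowel immediately before /r/, so it lowers to [o]. /u/ is a high vowel immediately before /r/, so it lowers to [o]. /u/ is a high vowel immediately before /r/, so it lowers to [o]. → [vufjoatiorortorw].
/diururovjujite/: /u/ is a high vowel immediately before /r/, so it lowers to [o]. /u/ is a high vowel immediately before /r/, so it lowers to [o]. → [diororovjujite].
/wiwpofazjujirurib/: /i/ is a high vowel immediately before /r/, so it lowers to [e]. /u/ is a high vowel immediately before /r/, so it lowers to [o]. → [wiwpofazjujerorib].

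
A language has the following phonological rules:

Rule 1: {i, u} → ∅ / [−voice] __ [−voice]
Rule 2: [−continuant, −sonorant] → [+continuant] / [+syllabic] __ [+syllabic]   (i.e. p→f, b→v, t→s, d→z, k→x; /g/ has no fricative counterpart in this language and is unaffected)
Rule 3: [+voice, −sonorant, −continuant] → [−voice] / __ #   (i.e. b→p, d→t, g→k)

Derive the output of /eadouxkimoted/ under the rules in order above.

Rule 1 (high vowel syncope): no segment meets the environment; /eadouxkimoted/ is unchanged.
Rule 2 (intervocalic spirantization): /d/ is a stop between vowels /a/ and /o/, so it spirantizes to the fricative [z]. /t/ is a stop between vowels /o/ and /e/, so it spirantizes to the fricative [s]. /eadouxkimoted/ → eazouxkimosed.
Rule 3 (final devoicing): /d/ is a voiced stop in word-final position, so it devoices to [t]. /eazouxkimosed/ → eazouxkimoset.

eazouxkimoset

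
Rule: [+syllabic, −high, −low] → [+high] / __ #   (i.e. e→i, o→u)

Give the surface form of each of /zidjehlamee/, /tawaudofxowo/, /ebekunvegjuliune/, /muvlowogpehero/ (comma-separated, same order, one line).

/zidjehlamee/: /e/ is a mid vowel in word-final position, so it raises to [i]. → [zidjehlamei].
/tawaudofxowo/: /o/ is a mid vowel in word-final position, so it raises to [u]. → [tawaudofxowu].
/ebekunvegjuliune/: /e/ is a mid vowel in word-final position, so it raises to [i]. → [ebekunvegjuliuni].
/muvlowogpehero/: /o/ is a mid vowel in word-final position, so it raises to [u]. → [muvlowogpeheru].

zidjehlamei, tawaudofxowu, ebekunvegjuliuni, muvlowogpeheru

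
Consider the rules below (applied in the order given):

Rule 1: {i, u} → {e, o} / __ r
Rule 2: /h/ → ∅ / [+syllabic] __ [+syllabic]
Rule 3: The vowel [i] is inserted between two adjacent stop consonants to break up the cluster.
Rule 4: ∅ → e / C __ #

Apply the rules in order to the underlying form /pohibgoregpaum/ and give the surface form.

Rule 1 (pre-rhotic lowering): no segment meets the environment; /pohibgoregpaum/ is unchanged.
Rule 2 (intervocalic h-deletion): /h/ occurs between vowels /o/ and /i/, so it deletes. /pohibgoregpaum/ → poibgoregpaum.
Rule 3 (stop-cluster i-epenthesis): /b/ and /g/ form a stop–stop cluster, so [i] is inserted between them. /g/ and /p/ form a stop–stop cluster, so [i] is inserted between them. /poibgoregpaum/ → poibigoregipaum.
Rule 4 (final e-epenthesis): the form ends in the consonant /m/, so [e] is inserted word-finally. /poibigoregipaum/ → poibigoregipaume.

poibigoregipaume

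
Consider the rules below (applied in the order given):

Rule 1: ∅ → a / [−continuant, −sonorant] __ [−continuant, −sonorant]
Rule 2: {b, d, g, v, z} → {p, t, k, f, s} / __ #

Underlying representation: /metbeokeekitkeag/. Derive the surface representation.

Rule 1 (stop-cluster a-epenthesis): /t/ and /b/ form a stop–stop cluster, so [a] is inserted between them. /t/ and /k/ form a stop–stop cluster, so [a] is inserted between them. /metbeokeekitkeag/ → metabeokeekitakeag.
Rule 2 (final devoicing): /g/ is a voiced obstruent in word-final position, so it devoices to [k]. /metabeokeekitakeag/ → metabeokeekitakeak.

metabeokeekitakeak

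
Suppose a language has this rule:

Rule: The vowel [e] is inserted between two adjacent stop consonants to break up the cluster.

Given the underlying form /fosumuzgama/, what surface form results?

No segment of /fosumuzgama/ meets the structural description of the rule, so the form surfaces unchanged.

fosumuzgama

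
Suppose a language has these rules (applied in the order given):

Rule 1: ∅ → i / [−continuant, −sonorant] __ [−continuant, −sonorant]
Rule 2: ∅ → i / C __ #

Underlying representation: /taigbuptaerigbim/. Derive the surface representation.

taigibupitaerigibimi

Rule 1 (stop-cluster i-epenthesis): /g/ and /b/ form a stop–stop cluster, so [i] is inserted between them. /p/ and /t/ form a stop–stop cluster, so [i] is inserted between them. /g/ and /b/ form a stop–stop cluster, so [i] is inserted between them. /taigbuptaerigbim/ → taigibupitaerigibim.
Rule 2 (final i-epenthesis): the form ends in the consonant /m/, so [i] is inserted word-finally. /taigibupitaerigibim/ → taigibupitaerigibimi.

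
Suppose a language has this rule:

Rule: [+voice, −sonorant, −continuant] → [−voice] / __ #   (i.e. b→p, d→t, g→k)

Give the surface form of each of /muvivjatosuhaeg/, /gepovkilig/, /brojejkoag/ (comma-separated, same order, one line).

/muvivjatosuhaeg/: /g/ is a voiced stop in word-final position, so it devoices to [k]. → [muvivjatosuhaek].
/gepovkilig/: /g/ is a voiced stop in word-final position, so it devoices to [k]. → [gepovkilik].
/brojejkoag/: /g/ is a voiced stop in word-final position, so it devoices to [k]. → [brojejkoak].

muvivjatosuhaek, gepovkilik, brojejkoak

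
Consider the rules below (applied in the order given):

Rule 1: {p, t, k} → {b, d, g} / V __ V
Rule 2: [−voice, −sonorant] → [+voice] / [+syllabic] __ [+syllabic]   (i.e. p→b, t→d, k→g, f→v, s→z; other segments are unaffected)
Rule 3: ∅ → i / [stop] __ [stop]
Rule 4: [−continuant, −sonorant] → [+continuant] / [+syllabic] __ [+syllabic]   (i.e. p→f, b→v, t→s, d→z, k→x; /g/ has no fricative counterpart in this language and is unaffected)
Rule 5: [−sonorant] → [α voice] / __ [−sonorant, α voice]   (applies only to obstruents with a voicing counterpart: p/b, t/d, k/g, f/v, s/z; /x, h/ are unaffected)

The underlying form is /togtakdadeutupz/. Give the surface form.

togisaxizazeuzubz

Rule 1 (intervocalic voicing): /t/ is a voiceless stop between vowels /u/ and /u/, so it voices to [d]. /togtakdadeutupz/ → togtakdadeudupz.
Rule 2 (intervocalic voicing): no segment meets the environment; /togtakdadeudupz/ is unchanged.
Rule 3 (stop-cluster i-epenthesis): /g/ and /t/ form a stop–stop cluster, so [i] is inserted between them. /k/ and /d/ form a stop–stop cluster, so [i] is inserted between them. /togtakdadeudupz/ → togitakidadeudupz.
Rule 4 (intervocalic spirantization): /t/ is a stop between vowels /i/ and /a/, so it spirantizes to the fricative [s]. /k/ is a stop between vowels /a/ and /i/, so it spirantizes to the fricative [x]. /d/ is a stop between vowels /i/ and /a/, so it spirantizes to the fricative [z]. /d/ is a stop between vowels /a/ and /e/, so it spirantizes to the fricative [z]. /d/ is a stop between vowels /u/ and /u/, so it spirantizes to the fricative [z]. /togitakidadeudupz/ → togisaxizazeuzupz.
Rule 5 (regressive voicing assimilation): /p/ precedes the voiced obstruent /z/, so it voices to [b] by assimilation. /togisaxizazeuzupz/ → togisaxizazeuzubz.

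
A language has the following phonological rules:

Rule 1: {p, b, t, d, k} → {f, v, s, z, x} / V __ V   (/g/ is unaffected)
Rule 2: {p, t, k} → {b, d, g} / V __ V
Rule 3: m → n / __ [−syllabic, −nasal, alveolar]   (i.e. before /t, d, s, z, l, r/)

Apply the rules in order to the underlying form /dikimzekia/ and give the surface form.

Rule 1 (intervocalic spirantization): /k/ is a stop between vowels /i/ and /i/, so it spirantizes to the fricative [x]. /k/ is a stop between vowels /e/ and /i/, so it spirantizes to the fricative [x]. /dikimzekia/ → diximzexia.
Rule 2 (intervocalic voicing): no segment meets the environment; /diximzexia/ is unchanged.
Rule 3 (nasal place assimilation): /m/ precedes the alveolar consonant /z/, so it assimilates in place to [n]. /diximzexia/ → dixinzexia.

dixinzexia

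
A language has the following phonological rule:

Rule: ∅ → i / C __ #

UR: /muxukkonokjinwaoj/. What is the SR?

muxukkonokjinwaoji

the form ends in the consonant /j/, so [i] is inserted word-finally.
Surface form: [muxukkonokjinwaoji].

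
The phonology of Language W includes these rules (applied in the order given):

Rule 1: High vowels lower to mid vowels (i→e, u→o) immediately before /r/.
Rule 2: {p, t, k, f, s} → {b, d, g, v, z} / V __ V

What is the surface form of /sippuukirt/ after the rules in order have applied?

sippuugert

Rule 1 (pre-rhotic lowering): /i/ is a high vowel immediately before /r/, so it lowers to [e]. /sippuukirt/ → sippuukert.
Rule 2 (intervocalic voicing): /k/ is a voiceless obstruent between vowels /u/ and /e/, so it voices to [g]. /sippuukert/ → sippuugert.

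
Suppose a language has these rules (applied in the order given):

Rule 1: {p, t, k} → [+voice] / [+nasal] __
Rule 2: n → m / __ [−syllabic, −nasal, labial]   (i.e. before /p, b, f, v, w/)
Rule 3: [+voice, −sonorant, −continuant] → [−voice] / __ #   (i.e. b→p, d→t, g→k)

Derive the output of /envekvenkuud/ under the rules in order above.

emvekvenguut

Rule 1 (post-nasal voicing): /k/ is a voiceless stop immediately after the nasal /n/, so it voices to [g]. /envekvenkuud/ → envekvenguud.
Rule 2 (nasal place assimilation): /n/ precedes the labial consonant /v/, so it assimilates in place to [m]. /envekvenguud/ → emvekvenguud.
Rule 3 (final devoicing): /d/ is a voiced stop in word-final position, so it devoices to [t]. /emvekvenguud/ → emvekvenguut.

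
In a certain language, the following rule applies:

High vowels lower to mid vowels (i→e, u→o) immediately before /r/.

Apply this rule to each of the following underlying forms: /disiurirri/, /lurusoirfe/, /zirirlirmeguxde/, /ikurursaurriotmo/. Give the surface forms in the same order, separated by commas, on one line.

/disiurirri/: /u/ is a high vowel immediately before /r/, so it lowers to [o]. /i/ is a high vowel immediately before /r/, so it lowers to [e]. → [disiorerri].
/lurusoirfe/: /u/ is a high vowel immediately before /r/, so it lowers to [o]. /i/ is a high vowel immediately before /r/, so it lowers to [e]. → [lorusoerfe].
/zirirlirmeguxde/: /i/ is a high vowel immediately before /r/, so it lowers to [e]. /i/ is a high vowel immediately before /r/, so it lowers to [e]. /i/ is a high vowel immediately before /r/, so it lowers to [e]. → [zererlermeguxde].
/ikurursaurriotmo/: /u/ is a high vowel immediately before /r/, so it lowers to [o]. /u/ is a high vowel immediately before /r/, so it lowers to [o]. /u/ is a high vowel immediately before /r/, so it lowers to [o]. → [ikororsaorriotmo].

disiorerri, lorusoerfe, zererlermeguxde, ikororsaorriotmo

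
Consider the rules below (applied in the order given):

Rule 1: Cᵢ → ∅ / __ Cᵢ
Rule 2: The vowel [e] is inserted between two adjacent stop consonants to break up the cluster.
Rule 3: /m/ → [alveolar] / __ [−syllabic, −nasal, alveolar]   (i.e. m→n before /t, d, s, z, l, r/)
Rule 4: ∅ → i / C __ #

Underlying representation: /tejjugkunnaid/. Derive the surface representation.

Rule 1 (degemination): /jj/ is a geminate; the first /j/ deletes. /nn/ is a geminate; the first /n/ deletes. /tejjugkunnaid/ → tejugkunaid.
Rule 2 (stop-cluster e-epenthesis): /g/ and /k/ form a stop–stop cluster, so [e] is inserted between them. /tejugkunaid/ → tejugekunaid.
Rule 3 (nasal place assimilation): no segment meets the environment; /tejugekunaid/ is unchanged.
Rule 4 (final i-epenthesis): the form ends in the consonant /d/, so [i] is inserted word-finally. /tejugekunaid/ → tejugekunaidi.

tejugekunaidi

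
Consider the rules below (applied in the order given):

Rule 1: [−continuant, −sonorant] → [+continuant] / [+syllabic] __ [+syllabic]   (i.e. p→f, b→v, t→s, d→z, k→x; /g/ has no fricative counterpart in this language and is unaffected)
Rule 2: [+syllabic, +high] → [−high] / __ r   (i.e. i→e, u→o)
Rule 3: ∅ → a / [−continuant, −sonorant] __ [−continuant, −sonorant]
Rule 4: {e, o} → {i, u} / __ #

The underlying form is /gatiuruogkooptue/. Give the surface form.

gasioruogakoopatui

Rule 1 (intervocalic spirantization): /t/ is a stop between vowels /a/ and /i/, so it spirantizes to the fricative [s]. /gatiuruogkooptue/ → gasiuruogkooptue.
Rule 2 (pre-rhotic lowering): /u/ is a high vowel immediately before /r/, so it lowers to [o]. /gasiuruogkooptue/ → gasioruogkooptue.
Rule 3 (stop-cluster a-epenthesis): /g/ and /k/ form a stop–stop cluster, so [a] is inserted between them. /p/ and /t/ form a stop–stop cluster, so [a] is inserted between them. /gasioruogkooptue/ → gasioruogakoopatue.
Rule 4 (final vowel raising): /e/ is a mid vowel in word-final position, so it raises to [i]. /gasioruogakoopatue/ → gasioruogakoopatui.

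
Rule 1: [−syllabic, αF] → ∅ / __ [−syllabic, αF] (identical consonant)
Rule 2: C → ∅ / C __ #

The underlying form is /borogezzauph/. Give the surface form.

Rule 1 (degemination): /zz/ is a geminate; the first /z/ deletes. /borogezzauph/ → borogezauph.
Rule 2 (final cluster simplification): /h/ is the second consonant of a word-final cluster /ph/, so it deletes. /borogezauph/ → borogezaup.

borogezaup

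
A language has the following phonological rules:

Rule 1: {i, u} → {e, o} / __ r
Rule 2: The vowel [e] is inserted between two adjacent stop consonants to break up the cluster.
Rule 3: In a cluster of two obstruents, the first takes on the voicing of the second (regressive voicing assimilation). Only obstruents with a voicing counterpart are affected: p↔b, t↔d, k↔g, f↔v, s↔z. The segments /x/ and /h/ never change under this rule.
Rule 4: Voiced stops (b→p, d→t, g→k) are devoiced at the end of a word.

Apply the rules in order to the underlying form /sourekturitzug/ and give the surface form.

Rule 1 (pre-rhotic lowering): /u/ is a high vowel immediately before /r/, so it lowers to [o]. /u/ is a high vowel immediately before /r/, so it lowers to [o]. /sourekturitzug/ → soorektoritzug.
Rule 2 (stop-cluster e-epenthesis): /k/ and /t/ form a stop–stop cluster, so [e] is inserted between them. /soorektoritzug/ → sooreketoritzug.
Rule 3 (regressive voicing assimilation): /t/ precedes the voiced obstruent /z/, so it voices to [d] by assimilation. /sooreketoritzug/ → sooreketoridzug.
Rule 4 (final devoicing): /g/ is a voiced stop in word-final position, so it devoices to [k]. /sooreketoridzug/ → sooreketoridzuk.

sooreketoridzuk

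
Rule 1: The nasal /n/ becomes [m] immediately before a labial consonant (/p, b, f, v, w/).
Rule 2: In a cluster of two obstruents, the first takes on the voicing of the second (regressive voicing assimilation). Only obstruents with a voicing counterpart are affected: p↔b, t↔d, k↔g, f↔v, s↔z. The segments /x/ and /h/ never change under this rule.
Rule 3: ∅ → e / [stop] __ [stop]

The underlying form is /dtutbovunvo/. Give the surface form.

tetudebovumvo

Rule 1 (nasal place assimilation): /n/ precedes the labial consonant /v/, so it assimilates in place to [m]. /dtutbovunvo/ → dtutbovumvo.
Rule 2 (regressive voicing assimilation): /d/ precedes the voiceless obstruent /t/, so it devoices to [t] by assimilation. /t/ precedes the voiced obstruent /b/, so it voices to [d] by assimilation. /dtutbovumvo/ → ttudbovumvo.
Rule 3 (stop-cluster e-epenthesis): /t/ and /t/ form a stop–stop cluster, so [e] is inserted between them. /d/ and /b/ form a stop–stop cluster, so [e] is inserted between them. /ttudbovumvo/ → tetudebovumvo.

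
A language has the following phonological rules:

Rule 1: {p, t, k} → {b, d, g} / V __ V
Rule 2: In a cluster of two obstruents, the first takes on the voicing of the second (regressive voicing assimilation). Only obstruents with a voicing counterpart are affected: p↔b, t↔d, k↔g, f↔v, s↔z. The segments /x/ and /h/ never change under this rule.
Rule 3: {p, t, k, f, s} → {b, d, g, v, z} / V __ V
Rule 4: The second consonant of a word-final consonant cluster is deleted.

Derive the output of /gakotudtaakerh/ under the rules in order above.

Rule 1 (intervocalic voicing): /k/ is a voiceless stop between vowels /a/ and /o/, so it voices to [g]. /t/ is a voiceless stop between vowels /o/ and /u/, so it voices to [d]. /k/ is a voiceless stop between vowels /a/ and /e/, so it voices to [g]. /gakotudtaakerh/ → gagodudtaagerh.
Rule 2 (regressive voicing assimilation): /d/ precedes the voiceless obstruent /t/, so it devoices to [t] by assimilation. /gagodudtaagerh/ → gagoduttaagerh.
Rule 3 (intervocalic voicing): no segment meets the environment; /gagoduttaagerh/ is unchanged.
Rule 4 (final cluster simplification): /h/ is the second consonant of a word-final cluster /rh/, so it deletes. /gagoduttaagerh/ → gagoduttaager.

gagoduttaager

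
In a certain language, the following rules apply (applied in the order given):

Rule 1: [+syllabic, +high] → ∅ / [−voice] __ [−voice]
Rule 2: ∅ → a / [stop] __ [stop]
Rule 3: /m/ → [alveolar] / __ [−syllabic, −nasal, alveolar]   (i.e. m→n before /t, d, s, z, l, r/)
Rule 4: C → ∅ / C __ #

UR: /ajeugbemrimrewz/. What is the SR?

ajeugabenrinrew

Rule 1 (high vowel syncope): no segment meets the environment; /ajeugbemrimrewz/ is unchanged.
Rule 2 (stop-cluster a-epenthesis): /g/ and /b/ form a stop–stop cluster, so [a] is inserted between them. /ajeugbemrimrewz/ → ajeugabemrimrewz.
Rule 3 (nasal place assimilation): /m/ precedes the alveolar consonant /r/, so it assimilates in place to [n]. /m/ precedes the alveolar consonant /r/, so it assimilates in place to [n]. /ajeugabemrimrewz/ → ajeugabenrinrewz.
Rule 4 (final cluster simplification): /z/ is the second consonant of a word-final cluster /wz/, so it deletes. /ajeugabenrinrewz/ → ajeugabenrinrew.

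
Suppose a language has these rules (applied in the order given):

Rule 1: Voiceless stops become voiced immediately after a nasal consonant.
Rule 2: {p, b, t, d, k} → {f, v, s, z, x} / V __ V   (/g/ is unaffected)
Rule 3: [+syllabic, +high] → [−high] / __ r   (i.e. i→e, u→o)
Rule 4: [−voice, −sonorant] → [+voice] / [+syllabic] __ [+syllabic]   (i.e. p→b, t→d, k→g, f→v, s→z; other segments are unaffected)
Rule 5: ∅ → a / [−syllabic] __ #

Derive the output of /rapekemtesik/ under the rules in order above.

ravexemdezika

Rule 1 (post-nasal voicing): /t/ is a voiceless stop immediately after the nasal /m/, so it voices to [d]. /rapekemtesik/ → rapekemdesik.
Rule 2 (intervocalic spirantization): /p/ is a stop between vowels /a/ and /e/, so it spirantizes to the fricative [f]. /k/ is a stop between vowels /e/ and /e/, so it spirantizes to the fricative [x]. /rapekemdesik/ → rafexemdesik.
Rule 3 (pre-rhotic lowering): no segment meets the environment; /rafexemdesik/ is unchanged.
Rule 4 (intervocalic voicing): /f/ is a voiceless obstruent between vowels /a/ and /e/, so it voices to [v]. /s/ is a voiceless obstruent between vowels /e/ and /i/, so it voices to [z]. /rafexemdesik/ → ravexemdezik.
Rule 5 (final a-epenthesis): the form ends in the consonant /k/, so [a] is inserted word-finally. /ravexemdezik/ → ravexemdezika.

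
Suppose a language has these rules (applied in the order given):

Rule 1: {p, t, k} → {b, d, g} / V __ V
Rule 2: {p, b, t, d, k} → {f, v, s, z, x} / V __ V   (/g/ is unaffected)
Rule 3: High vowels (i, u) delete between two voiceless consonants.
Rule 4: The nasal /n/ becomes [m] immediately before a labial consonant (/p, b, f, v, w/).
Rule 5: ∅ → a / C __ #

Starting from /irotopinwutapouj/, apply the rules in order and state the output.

irozovimwuzavouja

Rule 1 (intervocalic voicing): /t/ is a voiceless stop between vowels /o/ and /o/, so it voices to [d]. /p/ is a voiceless stop between vowels /o/ and /i/, so it voices to [b]. /t/ is a voiceless stop between vowels /u/ and /a/, so it voices to [d]. /p/ is a voiceless stop between vowels /a/ and /o/, so it voices to [b]. /irotopinwutapouj/ → irodobinwudabouj.
Rule 2 (intervocalic spirantization): /d/ is a stop between vowels /o/ and /o/, so it spirantizes to the fricative [z]. /b/ is a stop between vowels /o/ and /i/, so it spirantizes to the fricative [v]. /d/ is a stop between vowels /u/ and /a/, so it spirantizes to the fricative [z]. /b/ is a stop between vowels /a/ and /o/, so it spirantizes to the fricative [v]. /irodobinwudabouj/ → irozovinwuzavouj.
Rule 3 (high vowel syncope): no segment meets the environment; /irozovinwuzavouj/ is unchanged.
Rule 4 (nasal place assimilation): /n/ precedes the labial consonant /w/, so it assimilates in place to [m]. /irozovinwuzavouj/ → irozovimwuzavouj.
Rule 5 (final a-epenthesis): the form ends in the consonant /j/, so [a] is inserted word-finally. /irozovimwuzavouj/ → irozovimwuzavouja.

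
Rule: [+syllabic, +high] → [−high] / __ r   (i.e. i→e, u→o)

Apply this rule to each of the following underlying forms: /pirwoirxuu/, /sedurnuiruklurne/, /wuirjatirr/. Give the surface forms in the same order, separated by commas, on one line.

/pirwoirxuu/: /i/ is a high vowel immediately before /r/, so it lowers to [e]. /i/ is a high vowel immediately before /r/, so it lowers to [e]. → [perwoerxuu].
/sedurnuiruklurne/: /u/ is a high vowel immediately before /r/, so it lowers to [o]. /i/ is a high vowel immediately before /r/, so it lowers to [e]. /u/ is a high vowel immediately before /r/, so it lowers to [o]. → [sedornueruklorne].
/wuirjatirr/: /i/ is a high vowel immediately before /r/, so it lowers to [e]. /i/ is a high vowel immediately before /r/, so it lowers to [e]. → [wuerjaterr].

perwoerxuu, sedornueruklorne, wuerjaterr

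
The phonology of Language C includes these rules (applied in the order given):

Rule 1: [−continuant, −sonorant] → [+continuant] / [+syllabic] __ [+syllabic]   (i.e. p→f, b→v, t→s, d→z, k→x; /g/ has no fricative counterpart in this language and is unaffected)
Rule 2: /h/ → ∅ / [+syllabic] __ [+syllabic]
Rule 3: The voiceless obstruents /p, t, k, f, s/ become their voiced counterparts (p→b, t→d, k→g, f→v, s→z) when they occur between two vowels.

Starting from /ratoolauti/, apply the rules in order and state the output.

razoolauzi

Rule 1 (intervocalic spirantization): /t/ is a stop between vowels /a/ and /o/, so it spirantizes to the fricative [s]. /t/ is a stop between vowels /u/ and /i/, so it spirantizes to the fricative [s]. /ratoolauti/ → rasoolausi.
Rule 2 (intervocalic h-deletion): no segment meets the environment; /rasoolausi/ is unchanged.
Rule 3 (intervocalic voicing): /s/ is a voiceless obstruent between vowels /a/ and /o/, so it voices to [z]. /s/ is a voiceless obstruent between vowels /u/ and /i/, so it voices to [z]. /rasoolausi/ → razoolauzi.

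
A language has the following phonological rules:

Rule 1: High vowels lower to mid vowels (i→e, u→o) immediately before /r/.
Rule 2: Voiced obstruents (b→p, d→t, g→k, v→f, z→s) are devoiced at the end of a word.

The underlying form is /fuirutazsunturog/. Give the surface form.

fuerutazsuntorok

Rule 1 (pre-rhotic lowering): /i/ is a high vowel immediately before /r/, so it lowers to [e]. /u/ is a high vowel immediately before /r/, so it lowers to [o]. /fuirutazsunturog/ → fuerutazsuntorog.
Rule 2 (final devoicing): /g/ is a voiced obstruent in word-final position, so it devoices to [k]. /fuerutazsuntorog/ → fuerutazsuntorok.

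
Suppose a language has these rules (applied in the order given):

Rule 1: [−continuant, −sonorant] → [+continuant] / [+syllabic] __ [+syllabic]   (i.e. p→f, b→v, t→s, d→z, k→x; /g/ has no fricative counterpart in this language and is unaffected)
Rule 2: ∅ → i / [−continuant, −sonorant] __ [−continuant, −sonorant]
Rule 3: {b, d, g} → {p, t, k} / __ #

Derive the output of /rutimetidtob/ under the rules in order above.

rusimesiditop

Rule 1 (intervocalic spirantization): /t/ is a stop between vowels /u/ and /i/, so it spirantizes to the fricative [s]. /t/ is a stop between vowels /e/ and /i/, so it spirantizes to the fricative [s]. /rutimetidtob/ → rusimesidtob.
Rule 2 (stop-cluster i-epenthesis): /d/ and /t/ form a stop–stop cluster, so [i] is inserted between them. /rusimesidtob/ → rusimesiditob.
Rule 3 (final devoicing): /b/ is a voiced stop in word-final position, so it devoices to [p]. /rusimesiditob/ → rusimesiditop.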